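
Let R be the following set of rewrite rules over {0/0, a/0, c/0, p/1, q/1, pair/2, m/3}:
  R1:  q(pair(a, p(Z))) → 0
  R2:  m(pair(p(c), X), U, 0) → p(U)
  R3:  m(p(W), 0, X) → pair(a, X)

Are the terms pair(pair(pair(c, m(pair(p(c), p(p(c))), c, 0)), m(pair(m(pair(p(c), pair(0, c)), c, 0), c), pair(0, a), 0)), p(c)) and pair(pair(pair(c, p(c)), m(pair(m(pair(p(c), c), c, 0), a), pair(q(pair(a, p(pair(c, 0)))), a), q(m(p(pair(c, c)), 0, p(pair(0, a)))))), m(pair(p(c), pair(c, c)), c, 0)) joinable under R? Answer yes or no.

yes — NF(t₁) = pair(pair(pair(c, p(c)), p(pair(0, a))), p(c)), NF(t₂) = pair(pair(pair(c, p(c)), p(pair(0, a))), p(c))

Reduce t₁ = pair(pair(pair(c, m(pair(p(c), p(p(c))), c, 0)), m(pair(m(pair(p(c), pair(0, c)), c, 0), c), pair(0, a), 0)), p(c)):
1. pair(pair(pair(c, m(pair(p(c), p(p(c))), c, 0)), m(pair(m(pair(p(c), pair(0, c)), c, 0), c), pair(0, a), 0)), p(c))  →  pair(pair(pair(c, p(c)), m(pair(m(pair(p(c), pair(0, c)), c, 0), c), pair(0, a), 0)), p(c))   [R2 at 1.1.2]
2. pair(pair(pair(c, p(c)), m(pair(m(pair(p(c), pair(0, c)), c, 0), c), pair(0, a), 0)), p(c))  →  pair(pair(pair(c, p(c)), m(pair(p(c), c), pair(0, a), 0)), p(c))   [R2 at 1.2.1.1]
3. pair(pair(pair(c, p(c)), m(pair(p(c), c), pair(0, a), 0)), p(c))  →  pair(pair(pair(c, p(c)), p(pair(0, a))), p(c))   [R2 at 1.2]

Reduce t₂ = pair(pair(pair(c, p(c)), m(pair(m(pair(p(c), c), c, 0), a), pair(q(pair(a, p(pair(c, 0)))), a), q(m(p(pair(c, c)), 0, p(pair(0, a)))))), m(pair(p(c), pair(c, c)), c, 0)):
1. pair(pair(pair(c, p(c)), m(pair(m(pair(p(c), c), c, 0), a), pair(q(pair(a, p(pair(c, 0)))), a), q(m(p(pair(c, c)), 0, p(pair(0, a)))))), m(pair(p(c), pair(c, c)), c, 0))  →  pair(pair(pair(c, p(c)), m(pair(p(c), a), pair(q(pair(a, p(pair(c, 0)))), a), q(m(p(pair(c, c)), 0, p(pair(0, a)))))), m(pair(p(c), pair(c, c)), c, 0))   [R2 at 1.2.1.1]
2. pair(pair(pair(c, p(c)), m(pair(p(c), a), pair(q(pair(a, p(pair(c, 0)))), a), q(m(p(pair(c, c)), 0, p(pair(0, a)))))), m(pair(p(c), pair(c, c)), c, 0))  →  pair(pair(pair(c, p(c)), m(pair(p(c), a), pair(0, a), q(m(p(pair(c, c)), 0, p(pair(0, a)))))), m(pair(p(c), pair(c, c)), c, 0))   [R1 at 1.2.2.1]
3. pair(pair(pair(c, p(c)), m(pair(p(c), a), pair(0, a), q(m(p(pair(c, c)), 0, p(pair(0, a)))))), m(pair(p(c), pair(c, c)), c, 0))  →  pair(pair(pair(c, p(c)), m(pair(p(c), a), pair(0, a), q(pair(a, p(pair(0, a)))))), m(pair(p(c), pair(c, c)), c, 0))   [R3 at 1.2.3.1]
4. pair(pair(pair(c, p(c)), m(pair(p(c), a), pair(0, a), q(pair(a, p(pair(0, a)))))), m(pair(p(c), pair(c, c)), c, 0))  →  pair(pair(pair(c, p(c)), m(pair(p(c), a), pair(0, a), 0)), m(pair(p(c), pair(c, c)), c, 0))   [R1 at 1.2.3]
5. pair(pair(pair(c, p(c)), m(pair(p(c), a), pair(0, a), 0)), m(pair(p(c), pair(c, c)), c, 0))  →  pair(pair(pair(c, p(c)), p(pair(0, a))), m(pair(p(c), pair(c, c)), c, 0))   [R2 at 1.2]
6. pair(pair(pair(c, p(c)), p(pair(0, a))), m(pair(p(c), pair(c, c)), c, 0))  →  pair(pair(pair(c, p(c)), p(pair(0, a))), p(c))   [R2 at 2]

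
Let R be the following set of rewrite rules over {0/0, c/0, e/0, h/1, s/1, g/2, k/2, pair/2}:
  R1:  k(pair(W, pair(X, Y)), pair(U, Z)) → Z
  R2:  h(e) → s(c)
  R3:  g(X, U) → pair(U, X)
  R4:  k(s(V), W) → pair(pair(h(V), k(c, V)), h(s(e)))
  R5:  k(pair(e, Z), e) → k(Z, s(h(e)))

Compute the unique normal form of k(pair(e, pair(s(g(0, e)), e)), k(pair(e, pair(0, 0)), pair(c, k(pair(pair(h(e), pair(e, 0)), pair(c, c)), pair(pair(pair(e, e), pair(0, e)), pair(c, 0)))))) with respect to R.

0

1. k(pair(e, pair(s(g(0, e)), e)), k(pair(e, pair(0, 0)), pair(c, k(pair(pair(h(e), pair(e, 0)), pair(c, c)), pair(pair(pair(e, e), pair(0, e)), pair(c, 0))))))  →  k(pair(e, pair(s(pair(e, 0)), e)), k(pair(e, pair(0, 0)), pair(c, k(pair(pair(h(e), pair(e, 0)), pair(c, c)), pair(pair(pair(e, e), pair(0, e)), pair(c, 0))))))   [R3 at 1.2.1.1]
2. k(pair(e, pair(s(pair(e, 0)), e)), k(pair(e, pair(0, 0)), pair(c, k(pair(pair(h(e), pair(e, 0)), pair(c, c)), pair(pair(pair(e, e), pair(0, e)), pair(c, 0))))))  →  k(pair(e, pair(s(pair(e, 0)), e)), k(pair(pair(h(e), pair(e, 0)), pair(c, c)), pair(pair(pair(e, e), pair(0, e)), pair(c, 0))))   [R1 at 2]
3. k(pair(e, pair(s(pair(e, 0)), e)), k(pair(pair(h(e), pair(e, 0)), pair(c, c)), pair(pair(pair(e, e), pair(0, e)), pair(c, 0))))  →  k(pair(e, pair(s(pair(e, 0)), e)), pair(c, 0))   [R1 at 2]
4. k(pair(e, pair(s(pair(e, 0)), e)), pair(c, 0))  →  0   [R1 at ε]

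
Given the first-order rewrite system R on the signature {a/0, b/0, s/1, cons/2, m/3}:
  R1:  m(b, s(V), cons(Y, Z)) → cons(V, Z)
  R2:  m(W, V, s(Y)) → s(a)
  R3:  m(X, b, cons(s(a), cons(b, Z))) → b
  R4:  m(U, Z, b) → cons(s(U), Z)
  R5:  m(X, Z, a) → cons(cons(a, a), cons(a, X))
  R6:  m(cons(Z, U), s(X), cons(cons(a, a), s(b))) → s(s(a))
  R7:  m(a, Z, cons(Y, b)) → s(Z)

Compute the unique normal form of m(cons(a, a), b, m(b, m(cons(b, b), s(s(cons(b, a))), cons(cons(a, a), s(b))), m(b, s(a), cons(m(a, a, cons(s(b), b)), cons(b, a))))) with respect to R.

b

1. m(cons(a, a), b, m(b, m(cons(b, b), s(s(cons(b, a))), cons(cons(a, a), s(b))), m(b, s(a), cons(m(a, a, cons(s(b), b)), cons(b, a)))))  →  m(cons(a, a), b, m(b, s(s(a)), m(b, s(a), cons(m(a, a, cons(s(b), b)), cons(b, a)))))   [R6 at 3.2]
2. m(cons(a, a), b, m(b, s(s(a)), m(b, s(a), cons(m(a, a, cons(s(b), b)), cons(b, a)))))  →  m(cons(a, a), b, m(b, s(s(a)), cons(a, cons(b, a))))   [R1 at 3.3]
3. m(cons(a, a), b, m(b, s(s(a)), cons(a, cons(b, a))))  →  m(cons(a, a), b, cons(s(a), cons(b, a)))   [R1 at 3]
4. m(cons(a, a), b, cons(s(a), cons(b, a)))  →  b   [R3 at ε]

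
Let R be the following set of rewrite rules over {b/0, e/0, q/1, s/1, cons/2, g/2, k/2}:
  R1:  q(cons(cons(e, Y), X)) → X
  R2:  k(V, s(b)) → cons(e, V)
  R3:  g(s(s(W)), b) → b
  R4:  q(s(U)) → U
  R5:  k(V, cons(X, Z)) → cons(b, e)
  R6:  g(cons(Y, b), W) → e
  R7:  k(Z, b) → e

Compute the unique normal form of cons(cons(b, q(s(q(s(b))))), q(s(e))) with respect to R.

1. cons(cons(b, q(s(q(s(b))))), q(s(e)))  →  cons(cons(b, q(s(b))), q(s(e)))   [R4 at 1.2]
2. cons(cons(b, q(s(b))), q(s(e)))  →  cons(cons(b, b), q(s(e)))   [R4 at 1.2]
3. cons(cons(b, b), q(s(e)))  →  cons(cons(b, b), e)   [R4 at 2]

cons(cons(b, b), e)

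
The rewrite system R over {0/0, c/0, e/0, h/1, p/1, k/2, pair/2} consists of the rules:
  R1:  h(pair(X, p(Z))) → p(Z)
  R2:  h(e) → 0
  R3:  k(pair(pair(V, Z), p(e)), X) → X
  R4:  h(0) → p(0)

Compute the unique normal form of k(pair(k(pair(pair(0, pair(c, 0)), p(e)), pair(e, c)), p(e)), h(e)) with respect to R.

0

1. k(pair(k(pair(pair(0, pair(c, 0)), p(e)), pair(e, c)), p(e)), h(e))  →  k(pair(pair(e, c), p(e)), h(e))   [R3 at 1.1]
2. k(pair(pair(e, c), p(e)), h(e))  →  h(e)   [R3 at ε]
3. h(e)  →  0   [R2 at ε]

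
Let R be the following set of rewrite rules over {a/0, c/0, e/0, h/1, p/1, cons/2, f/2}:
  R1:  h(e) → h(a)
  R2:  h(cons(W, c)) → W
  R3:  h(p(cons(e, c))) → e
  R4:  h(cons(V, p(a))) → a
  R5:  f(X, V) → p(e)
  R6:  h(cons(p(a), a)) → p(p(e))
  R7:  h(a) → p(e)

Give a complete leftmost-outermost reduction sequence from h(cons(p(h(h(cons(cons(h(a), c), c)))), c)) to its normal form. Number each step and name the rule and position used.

p(p(e))

1. h(cons(p(h(h(cons(cons(h(a), c), c)))), c))  →  p(h(h(cons(cons(h(a), c), c))))   [R2 at ε]
2. p(h(h(cons(cons(h(a), c), c))))  →  p(h(cons(h(a), c)))   [R2 at 1.1]
3. p(h(cons(h(a), c)))  →  p(h(a))   [R2 at 1]
4. p(h(a))  →  p(p(e))   [R7 at 1]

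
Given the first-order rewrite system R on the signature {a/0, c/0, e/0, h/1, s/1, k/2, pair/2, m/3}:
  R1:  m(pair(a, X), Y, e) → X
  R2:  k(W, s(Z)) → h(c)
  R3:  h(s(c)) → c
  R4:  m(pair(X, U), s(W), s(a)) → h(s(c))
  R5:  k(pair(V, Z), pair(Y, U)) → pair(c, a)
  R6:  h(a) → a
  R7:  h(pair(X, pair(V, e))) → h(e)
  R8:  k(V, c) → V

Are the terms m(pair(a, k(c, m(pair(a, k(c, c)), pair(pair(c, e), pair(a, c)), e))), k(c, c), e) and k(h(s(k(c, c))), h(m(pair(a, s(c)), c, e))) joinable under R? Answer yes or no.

Reduce t₁ = m(pair(a, k(c, m(pair(a, k(c, c)), pair(pair(c, e), pair(a, c)), e))), k(c, c), e):
1. m(pair(a, k(c, m(pair(a, k(c, c)), pair(pair(c, e), pair(a, c)), e))), k(c, c), e)  →  k(c, m(pair(a, k(c, c)), pair(pair(c, e), pair(a, c)), e))   [R1 at ε]
2. k(c, m(pair(a, k(c, c)), pair(pair(c, e), pair(a, c)), e))  →  k(c, k(c, c))   [R1 at 2]
3. k(c, k(c, c))  →  k(c, c)   [R8 at 2]
4. k(c, c)  →  c   [R8 at ε]

Reduce t₂ = k(h(s(k(c, c))), h(m(pair(a, s(c)), c, e))):
1. k(h(s(k(c, c))), h(m(pair(a, s(c)), c, e)))  →  k(h(s(c)), h(m(pair(a, s(c)), c, e)))   [R8 at 1.1.1]
2. k(h(s(c)), h(m(pair(a, s(c)), c, e)))  →  k(c, h(m(pair(a, s(c)), c, e)))   [R3 at 1]
3. k(c, h(m(pair(a, s(c)), c, e)))  →  k(c, h(s(c)))   [R1 at 2.1]
4. k(c, h(s(c)))  →  k(c, c)   [R3 at 2]
5. k(c, c)  →  c   [R8 at ε]

yes — NF(t₁) = c, NF(t₂) = c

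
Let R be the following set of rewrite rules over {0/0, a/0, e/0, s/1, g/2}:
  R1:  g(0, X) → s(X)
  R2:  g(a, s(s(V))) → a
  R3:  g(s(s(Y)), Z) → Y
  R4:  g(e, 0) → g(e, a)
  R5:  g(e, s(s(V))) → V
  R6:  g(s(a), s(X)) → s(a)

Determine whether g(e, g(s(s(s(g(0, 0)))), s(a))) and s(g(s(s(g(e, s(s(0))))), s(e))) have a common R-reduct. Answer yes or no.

no — NF(t₁) = 0, NF(t₂) = s(0)

Reduce t₁ = g(e, g(s(s(s(g(0, 0)))), s(a))):
1. g(e, g(s(s(s(g(0, 0)))), s(a)))  →  g(e, s(g(0, 0)))   [R3 at 2]
2. g(e, s(g(0, 0)))  →  g(e, s(s(0)))   [R1 at 2.1]
3. g(e, s(s(0)))  →  0   [R5 at ε]

Reduce t₂ = s(g(s(s(g(e, s(s(0))))), s(e))):
1. s(g(s(s(g(e, s(s(0))))), s(e)))  →  s(g(e, s(s(0))))   [R3 at 1]
2. s(g(e, s(s(0))))  →  s(0)   [R5 at 1]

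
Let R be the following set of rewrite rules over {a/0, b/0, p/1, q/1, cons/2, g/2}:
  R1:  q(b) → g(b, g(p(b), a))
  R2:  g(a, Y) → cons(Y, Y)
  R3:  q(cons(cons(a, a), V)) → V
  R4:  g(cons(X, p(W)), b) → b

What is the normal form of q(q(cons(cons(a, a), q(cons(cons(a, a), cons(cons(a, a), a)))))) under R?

a

1. q(q(cons(cons(a, a), q(cons(cons(a, a), cons(cons(a, a), a))))))  →  q(q(cons(cons(a, a), cons(cons(a, a), a))))   [R3 at 1]
2. q(q(cons(cons(a, a), cons(cons(a, a), a))))  →  q(cons(cons(a, a), a))   [R3 at 1]
3. q(cons(cons(a, a), a))  →  a   [R3 at ε]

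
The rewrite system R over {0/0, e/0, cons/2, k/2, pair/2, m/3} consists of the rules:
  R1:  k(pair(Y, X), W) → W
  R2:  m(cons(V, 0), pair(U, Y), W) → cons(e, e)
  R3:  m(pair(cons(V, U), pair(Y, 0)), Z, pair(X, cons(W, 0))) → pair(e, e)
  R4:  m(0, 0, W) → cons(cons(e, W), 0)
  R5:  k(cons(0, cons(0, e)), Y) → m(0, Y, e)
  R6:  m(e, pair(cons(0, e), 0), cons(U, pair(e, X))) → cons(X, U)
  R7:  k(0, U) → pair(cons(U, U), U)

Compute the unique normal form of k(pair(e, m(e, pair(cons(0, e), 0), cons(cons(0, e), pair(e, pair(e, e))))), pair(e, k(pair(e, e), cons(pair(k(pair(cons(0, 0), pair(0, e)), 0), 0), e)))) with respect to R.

pair(e, cons(pair(0, 0), e))

1. k(pair(e, m(e, pair(cons(0, e), 0), cons(cons(0, e), pair(e, pair(e, e))))), pair(e, k(pair(e, e), cons(pair(k(pair(cons(0, 0), pair(0, e)), 0), 0), e))))  →  pair(e, k(pair(e, e), cons(pair(k(pair(cons(0, 0), pair(0, e)), 0), 0), e)))   [R1 at ε]
2. pair(e, k(pair(e, e), cons(pair(k(pair(cons(0, 0), pair(0, e)), 0), 0), e)))  →  pair(e, cons(pair(k(pair(cons(0, 0), pair(0, e)), 0), 0), e))   [R1 at 2]
3. pair(e, cons(pair(k(pair(cons(0, 0), pair(0, e)), 0), 0), e))  →  pair(e, cons(pair(0, 0), e))   [R1 at 2.1.1]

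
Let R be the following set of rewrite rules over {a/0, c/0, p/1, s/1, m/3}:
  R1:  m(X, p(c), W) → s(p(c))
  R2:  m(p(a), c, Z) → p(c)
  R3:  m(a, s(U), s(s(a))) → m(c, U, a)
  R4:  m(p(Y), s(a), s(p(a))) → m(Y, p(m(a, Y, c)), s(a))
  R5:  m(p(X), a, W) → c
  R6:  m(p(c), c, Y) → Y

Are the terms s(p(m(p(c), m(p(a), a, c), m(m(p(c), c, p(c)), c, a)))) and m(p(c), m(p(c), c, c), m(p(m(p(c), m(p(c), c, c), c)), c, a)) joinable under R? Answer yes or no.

no — NF(t₁) = s(p(a)), NF(t₂) = a

Reduce t₁ = s(p(m(p(c), m(p(a), a, c), m(m(p(c), c, p(c)), c, a)))):
1. s(p(m(p(c), m(p(a), a, c), m(m(p(c), c, p(c)), c, a))))  →  s(p(m(p(c), c, m(m(p(c), c, p(c)), c, a))))   [R5 at 1.1.2]
2. s(p(m(p(c), c, m(m(p(c), c, p(c)), c, a))))  →  s(p(m(m(p(c), c, p(c)), c, a)))   [R6 at 1.1]
3. s(p(m(m(p(c), c, p(c)), c, a)))  →  s(p(m(p(c), c, a)))   [R6 at 1.1.1]
4. s(p(m(p(c), c, a)))  →  s(p(a))   [R6 at 1.1]

Reduce t₂ = m(p(c), m(p(c), c, c), m(p(m(p(c), m(p(c), c, c), c)), c, a)):
1. m(p(c), m(p(c), c, c), m(p(m(p(c), m(p(c), c, c), c)), c, a))  →  m(p(c), c, m(p(m(p(c), m(p(c), c, c), c)), c, a))   [R6 at 2]
2. m(p(c), c, m(p(m(p(c), m(p(c), c, c), c)), c, a))  →  m(p(m(p(c), m(p(c), c, c), c)), c, a)   [R6 at ε]
3. m(p(m(p(c), m(p(c), c, c), c)), c, a)  →  m(p(m(p(c), c, c)), c, a)   [R6 at 1.1.2]
4. m(p(m(p(c), c, c)), c, a)  →  m(p(c), c, a)   [R6 at 1.1]
5. m(p(c), c, a)  →  a   [R6 at ε]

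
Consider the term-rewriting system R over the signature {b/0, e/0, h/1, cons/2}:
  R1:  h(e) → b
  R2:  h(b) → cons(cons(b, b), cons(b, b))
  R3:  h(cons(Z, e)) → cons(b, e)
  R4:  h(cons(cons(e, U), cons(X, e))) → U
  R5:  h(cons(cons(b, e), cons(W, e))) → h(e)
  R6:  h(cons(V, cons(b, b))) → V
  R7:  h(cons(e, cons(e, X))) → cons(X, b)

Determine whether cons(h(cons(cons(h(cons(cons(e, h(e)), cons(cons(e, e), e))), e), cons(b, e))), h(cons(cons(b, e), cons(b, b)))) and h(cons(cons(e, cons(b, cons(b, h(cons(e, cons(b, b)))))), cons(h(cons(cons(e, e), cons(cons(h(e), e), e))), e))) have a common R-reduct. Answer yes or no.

Reduce t₁ = cons(h(cons(cons(h(cons(cons(e, h(e)), cons(cons(e, e), e))), e), cons(b, e))), h(cons(cons(b, e), cons(b, b)))):
1. cons(h(cons(cons(h(cons(cons(e, h(e)), cons(cons(e, e), e))), e), cons(b, e))), h(cons(cons(b, e), cons(b, b))))  →  cons(h(cons(cons(h(e), e), cons(b, e))), h(cons(cons(b, e), cons(b, b))))   [R4 at 1.1.1.1]
2. cons(h(cons(cons(h(e), e), cons(b, e))), h(cons(cons(b, e), cons(b, b))))  →  cons(h(cons(cons(b, e), cons(b, e))), h(cons(cons(b, e), cons(b, b))))   [R1 at 1.1.1.1]
3. cons(h(cons(cons(b, e), cons(b, e))), h(cons(cons(b, e), cons(b, b))))  →  cons(h(e), h(cons(cons(b, e), cons(b, b))))   [R5 at 1]
4. cons(h(e), h(cons(cons(b, e), cons(b, b))))  →  cons(b, h(cons(cons(b, e), cons(b, b))))   [R1 at 1]
5. cons(b, h(cons(cons(b, e), cons(b, b))))  →  cons(b, cons(b, e))   [R6 at 2]

Reduce t₂ = h(cons(cons(e, cons(b, cons(b, h(cons(e, cons(b, b)))))), cons(h(cons(cons(e, e), cons(cons(h(e), e), e))), e))):
1. h(cons(cons(e, cons(b, cons(b, h(cons(e, cons(b, b)))))), cons(h(cons(cons(e, e), cons(cons(h(e), e), e))), e)))  →  cons(b, cons(b, h(cons(e, cons(b, b)))))   [R4 at ε]
2. cons(b, cons(b, h(cons(e, cons(b, b)))))  →  cons(b, cons(b, e))   [R6 at 2.2]

yes — NF(t₁) = cons(b, cons(b, e)), NF(t₂) = cons(b, cons(b, e))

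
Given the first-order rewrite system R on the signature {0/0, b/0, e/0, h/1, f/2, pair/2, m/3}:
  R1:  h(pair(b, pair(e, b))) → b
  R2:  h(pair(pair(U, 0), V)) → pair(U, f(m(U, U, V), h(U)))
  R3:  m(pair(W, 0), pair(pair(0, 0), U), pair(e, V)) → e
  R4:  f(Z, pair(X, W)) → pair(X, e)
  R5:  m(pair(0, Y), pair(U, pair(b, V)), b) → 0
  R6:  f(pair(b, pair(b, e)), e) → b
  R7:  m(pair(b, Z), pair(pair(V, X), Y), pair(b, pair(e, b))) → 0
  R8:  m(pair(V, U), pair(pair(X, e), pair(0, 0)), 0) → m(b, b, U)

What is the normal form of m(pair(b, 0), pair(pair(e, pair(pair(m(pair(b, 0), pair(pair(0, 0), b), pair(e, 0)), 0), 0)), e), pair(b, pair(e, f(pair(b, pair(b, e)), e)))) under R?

0

1. m(pair(b, 0), pair(pair(e, pair(pair(m(pair(b, 0), pair(pair(0, 0), b), pair(e, 0)), 0), 0)), e), pair(b, pair(e, f(pair(b, pair(b, e)), e))))  →  m(pair(b, 0), pair(pair(e, pair(pair(e, 0), 0)), e), pair(b, pair(e, f(pair(b, pair(b, e)), e))))   [R3 at 2.1.2.1.1]
2. m(pair(b, 0), pair(pair(e, pair(pair(e, 0), 0)), e), pair(b, pair(e, f(pair(b, pair(b, e)), e))))  →  m(pair(b, 0), pair(pair(e, pair(pair(e, 0), 0)), e), pair(b, pair(e, b)))   [R6 at 3.2.2]
3. m(pair(b, 0), pair(pair(e, pair(pair(e, 0), 0)), e), pair(b, pair(e, b)))  →  0   [R7 at ε]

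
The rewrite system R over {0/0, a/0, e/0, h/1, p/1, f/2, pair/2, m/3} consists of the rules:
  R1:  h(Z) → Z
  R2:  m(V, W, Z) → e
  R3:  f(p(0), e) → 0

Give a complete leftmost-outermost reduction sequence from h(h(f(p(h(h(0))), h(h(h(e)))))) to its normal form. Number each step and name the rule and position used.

1. h(h(f(p(h(h(0))), h(h(h(e))))))  →  h(f(p(h(h(0))), h(h(h(e)))))   [R1 at ε]
2. h(f(p(h(h(0))), h(h(h(e)))))  →  f(p(h(h(0))), h(h(h(e))))   [R1 at ε]
3. f(p(h(h(0))), h(h(h(e))))  →  f(p(h(0)), h(h(h(e))))   [R1 at 1.1]
4. f(p(h(0)), h(h(h(e))))  →  f(p(0), h(h(h(e))))   [R1 at 1.1]
5. f(p(0), h(h(h(e))))  →  f(p(0), h(h(e)))   [R1 at 2]
6. f(p(0), h(h(e)))  →  f(p(0), h(e))   [R1 at 2]
7. f(p(0), h(e))  →  f(p(0), e)   [R1 at 2]
8. f(p(0), e)  →  0   [R3 at ε]

0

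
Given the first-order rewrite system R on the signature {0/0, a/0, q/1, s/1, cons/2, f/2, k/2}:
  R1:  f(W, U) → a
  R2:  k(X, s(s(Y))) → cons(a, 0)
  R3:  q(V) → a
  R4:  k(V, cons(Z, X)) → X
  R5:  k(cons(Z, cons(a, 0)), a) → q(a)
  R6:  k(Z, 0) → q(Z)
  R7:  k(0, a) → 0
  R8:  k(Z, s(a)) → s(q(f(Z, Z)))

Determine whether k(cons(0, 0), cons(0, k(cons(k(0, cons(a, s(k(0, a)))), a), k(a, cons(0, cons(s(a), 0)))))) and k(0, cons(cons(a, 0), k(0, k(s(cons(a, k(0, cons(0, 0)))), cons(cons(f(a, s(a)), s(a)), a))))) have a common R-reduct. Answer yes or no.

yes — NF(t₁) = 0, NF(t₂) = 0

Reduce t₁ = k(cons(0, 0), cons(0, k(cons(k(0, cons(a, s(k(0, a)))), a), k(a, cons(0, cons(s(a), 0)))))):
1. k(cons(0, 0), cons(0, k(cons(k(0, cons(a, s(k(0, a)))), a), k(a, cons(0, cons(s(a), 0))))))  →  k(cons(k(0, cons(a, s(k(0, a)))), a), k(a, cons(0, cons(s(a), 0))))   [R4 at ε]
2. k(cons(k(0, cons(a, s(k(0, a)))), a), k(a, cons(0, cons(s(a), 0))))  →  k(cons(s(k(0, a)), a), k(a, cons(0, cons(s(a), 0))))   [R4 at 1.1]
3. k(cons(s(k(0, a)), a), k(a, cons(0, cons(s(a), 0))))  →  k(cons(s(0), a), k(a, cons(0, cons(s(a), 0))))   [R7 at 1.1.1]
4. k(cons(s(0), a), k(a, cons(0, cons(s(a), 0))))  →  k(cons(s(0), a), cons(s(a), 0))   [R4 at 2]
5. k(cons(s(0), a), cons(s(a), 0))  →  0   [R4 at ε]

Reduce t₂ = k(0, cons(cons(a, 0), k(0, k(s(cons(a, k(0, cons(0, 0)))), cons(cons(f(a, s(a)), s(a)), a))))):
1. k(0, cons(cons(a, 0), k(0, k(s(cons(a, k(0, cons(0, 0)))), cons(cons(f(a, s(a)), s(a)), a)))))  →  k(0, k(s(cons(a, k(0, cons(0, 0)))), cons(cons(f(a, s(a)), s(a)), a)))   [R4 at ε]
2. k(0, k(s(cons(a, k(0, cons(0, 0)))), cons(cons(f(a, s(a)), s(a)), a)))  →  k(0, a)   [R4 at 2]
3. k(0, a)  →  0   [R7 at ε]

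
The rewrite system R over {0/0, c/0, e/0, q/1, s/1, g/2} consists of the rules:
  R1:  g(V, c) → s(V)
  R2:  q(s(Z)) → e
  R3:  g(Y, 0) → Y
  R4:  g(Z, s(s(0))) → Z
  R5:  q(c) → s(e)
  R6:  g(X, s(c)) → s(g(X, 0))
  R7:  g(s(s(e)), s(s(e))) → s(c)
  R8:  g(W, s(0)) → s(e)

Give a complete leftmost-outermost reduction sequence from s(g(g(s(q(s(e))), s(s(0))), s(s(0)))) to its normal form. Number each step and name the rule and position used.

s(s(e))

1. s(g(g(s(q(s(e))), s(s(0))), s(s(0))))  →  s(g(s(q(s(e))), s(s(0))))   [R4 at 1]
2. s(g(s(q(s(e))), s(s(0))))  →  s(s(q(s(e))))   [R4 at 1]
3. s(s(q(s(e))))  →  s(s(e))   [R2 at 1.1]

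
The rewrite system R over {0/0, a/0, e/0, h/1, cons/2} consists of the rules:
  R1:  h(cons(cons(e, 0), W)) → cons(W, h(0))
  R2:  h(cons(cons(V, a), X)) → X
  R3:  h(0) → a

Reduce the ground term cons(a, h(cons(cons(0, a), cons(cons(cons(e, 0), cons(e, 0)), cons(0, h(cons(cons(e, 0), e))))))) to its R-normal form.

1. cons(a, h(cons(cons(0, a), cons(cons(cons(e, 0), cons(e, 0)), cons(0, h(cons(cons(e, 0), e)))))))  →  cons(a, cons(cons(cons(e, 0), cons(e, 0)), cons(0, h(cons(cons(e, 0), e)))))   [R2 at 2]
2. cons(a, cons(cons(cons(e, 0), cons(e, 0)), cons(0, h(cons(cons(e, 0), e)))))  →  cons(a, cons(cons(cons(e, 0), cons(e, 0)), cons(0, cons(e, h(0)))))   [R1 at 2.2.2]
3. cons(a, cons(cons(cons(e, 0), cons(e, 0)), cons(0, cons(e, h(0)))))  →  cons(a, cons(cons(cons(e, 0), cons(e, 0)), cons(0, cons(e, a))))   [R3 at 2.2.2.2]

cons(a, cons(cons(cons(e, 0), cons(e, 0)), cons(0, cons(e, a))))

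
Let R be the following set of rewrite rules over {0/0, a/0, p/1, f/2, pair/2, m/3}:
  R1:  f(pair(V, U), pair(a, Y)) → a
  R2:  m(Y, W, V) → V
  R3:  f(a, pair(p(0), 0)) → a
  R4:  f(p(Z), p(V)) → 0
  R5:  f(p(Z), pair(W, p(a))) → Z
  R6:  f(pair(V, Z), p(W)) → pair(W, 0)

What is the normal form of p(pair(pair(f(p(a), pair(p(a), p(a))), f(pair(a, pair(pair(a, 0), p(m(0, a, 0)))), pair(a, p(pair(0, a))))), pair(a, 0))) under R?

1. p(pair(pair(f(p(a), pair(p(a), p(a))), f(pair(a, pair(pair(a, 0), p(m(0, a, 0)))), pair(a, p(pair(0, a))))), pair(a, 0)))  →  p(pair(pair(a, f(pair(a, pair(pair(a, 0), p(m(0, a, 0)))), pair(a, p(pair(0, a))))), pair(a, 0)))   [R5 at 1.1.1]
2. p(pair(pair(a, f(pair(a, pair(pair(a, 0), p(m(0, a, 0)))), pair(a, p(pair(0, a))))), pair(a, 0)))  →  p(pair(pair(a, a), pair(a, 0)))   [R1 at 1.1.2]

p(pair(pair(a, a), pair(a, 0)))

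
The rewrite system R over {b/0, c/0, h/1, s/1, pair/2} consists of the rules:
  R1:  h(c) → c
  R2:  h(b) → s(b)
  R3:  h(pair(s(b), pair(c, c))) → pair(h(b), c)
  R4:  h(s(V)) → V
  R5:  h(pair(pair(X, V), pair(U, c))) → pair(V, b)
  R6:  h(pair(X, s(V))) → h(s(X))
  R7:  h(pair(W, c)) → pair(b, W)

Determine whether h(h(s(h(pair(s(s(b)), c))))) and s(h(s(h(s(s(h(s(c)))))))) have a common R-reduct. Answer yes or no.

no — NF(t₁) = b, NF(t₂) = s(s(c))

Reduce t₁ = h(h(s(h(pair(s(s(b)), c))))):
1. h(h(s(h(pair(s(s(b)), c)))))  →  h(h(pair(s(s(b)), c)))   [R4 at 1]
2. h(h(pair(s(s(b)), c)))  →  h(pair(b, s(s(b))))   [R7 at 1]
3. h(pair(b, s(s(b))))  →  h(s(b))   [R6 at ε]
4. h(s(b))  →  b   [R4 at ε]

Reduce t₂ = s(h(s(h(s(s(h(s(c)))))))):
1. s(h(s(h(s(s(h(s(c))))))))  →  s(h(s(s(h(s(c))))))   [R4 at 1]
2. s(h(s(s(h(s(c))))))  →  s(s(h(s(c))))   [R4 at 1]
3. s(s(h(s(c))))  →  s(s(c))   [R4 at 1.1]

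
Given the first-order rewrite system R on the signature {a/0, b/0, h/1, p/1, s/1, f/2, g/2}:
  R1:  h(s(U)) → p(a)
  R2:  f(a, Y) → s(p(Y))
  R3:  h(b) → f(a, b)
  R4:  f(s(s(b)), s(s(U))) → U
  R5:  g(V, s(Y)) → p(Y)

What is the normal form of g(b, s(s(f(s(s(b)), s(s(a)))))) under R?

p(s(a))

1. g(b, s(s(f(s(s(b)), s(s(a))))))  →  p(s(f(s(s(b)), s(s(a)))))   [R5 at ε]
2. p(s(f(s(s(b)), s(s(a)))))  →  p(s(a))   [R4 at 1.1]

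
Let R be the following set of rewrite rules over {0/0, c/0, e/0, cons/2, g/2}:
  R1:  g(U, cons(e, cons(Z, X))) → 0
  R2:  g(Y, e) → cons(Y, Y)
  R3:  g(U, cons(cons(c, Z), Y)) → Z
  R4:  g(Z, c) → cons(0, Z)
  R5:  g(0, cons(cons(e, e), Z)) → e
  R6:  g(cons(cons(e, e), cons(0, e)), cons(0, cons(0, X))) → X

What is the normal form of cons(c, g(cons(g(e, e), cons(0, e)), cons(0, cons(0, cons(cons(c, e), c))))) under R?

1. cons(c, g(cons(g(e, e), cons(0, e)), cons(0, cons(0, cons(cons(c, e), c)))))  →  cons(c, g(cons(cons(e, e), cons(0, e)), cons(0, cons(0, cons(cons(c, e), c)))))   [R2 at 2.1.1]
2. cons(c, g(cons(cons(e, e), cons(0, e)), cons(0, cons(0, cons(cons(c, e), c)))))  →  cons(c, cons(cons(c, e), c))   [R6 at 2]

cons(c, cons(cons(c, e), c))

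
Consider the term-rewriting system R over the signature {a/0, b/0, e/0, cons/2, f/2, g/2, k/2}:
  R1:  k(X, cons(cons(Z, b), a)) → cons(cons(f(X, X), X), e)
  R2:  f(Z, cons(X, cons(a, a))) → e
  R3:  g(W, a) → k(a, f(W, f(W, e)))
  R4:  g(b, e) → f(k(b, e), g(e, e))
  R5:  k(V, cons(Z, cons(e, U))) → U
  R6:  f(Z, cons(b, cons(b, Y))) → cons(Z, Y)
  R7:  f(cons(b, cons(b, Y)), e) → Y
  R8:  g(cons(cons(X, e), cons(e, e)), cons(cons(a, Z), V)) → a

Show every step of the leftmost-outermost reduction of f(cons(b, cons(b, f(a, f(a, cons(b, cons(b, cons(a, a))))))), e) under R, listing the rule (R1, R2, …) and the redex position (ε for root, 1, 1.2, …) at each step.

e

1. f(cons(b, cons(b, f(a, f(a, cons(b, cons(b, cons(a, a))))))), e)  →  f(a, f(a, cons(b, cons(b, cons(a, a)))))   [R7 at ε]
2. f(a, f(a, cons(b, cons(b, cons(a, a)))))  →  f(a, cons(a, cons(a, a)))   [R6 at 2]
3. f(a, cons(a, cons(a, a)))  →  e   [R2 at ε]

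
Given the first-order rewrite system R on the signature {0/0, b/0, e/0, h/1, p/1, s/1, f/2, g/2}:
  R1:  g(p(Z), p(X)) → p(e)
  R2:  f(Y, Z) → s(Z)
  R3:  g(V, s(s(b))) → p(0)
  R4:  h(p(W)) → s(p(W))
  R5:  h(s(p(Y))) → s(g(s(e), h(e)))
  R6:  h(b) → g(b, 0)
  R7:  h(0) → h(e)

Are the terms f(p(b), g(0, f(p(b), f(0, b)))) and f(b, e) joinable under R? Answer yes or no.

Reduce t₁ = f(p(b), g(0, f(p(b), f(0, b)))):
1. f(p(b), g(0, f(p(b), f(0, b))))  →  s(g(0, f(p(b), f(0, b))))   [R2 at ε]
2. s(g(0, f(p(b), f(0, b))))  →  s(g(0, s(f(0, b))))   [R2 at 1.2]
3. s(g(0, s(f(0, b))))  →  s(g(0, s(s(b))))   [R2 at 1.2.1]
4. s(g(0, s(s(b))))  →  s(p(0))   [R3 at 1]

Reduce t₂ = f(b, e):
1. f(b, e)  →  s(e)   [R2 at ε]

no — NF(t₁) = s(p(0)), NF(t₂) = s(e)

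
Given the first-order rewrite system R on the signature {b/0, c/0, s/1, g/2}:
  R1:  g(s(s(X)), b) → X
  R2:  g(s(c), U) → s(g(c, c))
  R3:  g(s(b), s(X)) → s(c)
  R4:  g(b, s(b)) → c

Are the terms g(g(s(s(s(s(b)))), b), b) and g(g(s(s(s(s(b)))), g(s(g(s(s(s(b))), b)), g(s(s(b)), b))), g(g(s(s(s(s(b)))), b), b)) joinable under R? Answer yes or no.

yes — NF(t₁) = b, NF(t₂) = b

Reduce t₁ = g(g(s(s(s(s(b)))), b), b):
1. g(g(s(s(s(s(b)))), b), b)  →  g(s(s(b)), b)   [R1 at 1]
2. g(s(s(b)), b)  →  b   [R1 at ε]

Reduce t₂ = g(g(s(s(s(s(b)))), g(s(g(s(s(s(b))), b)), g(s(s(b)), b))), g(g(s(s(s(s(b)))), b), b)):
1. g(g(s(s(s(s(b)))), g(s(g(s(s(s(b))), b)), g(s(s(b)), b))), g(g(s(s(s(s(b)))), b), b))  →  g(g(s(s(s(s(b)))), g(s(s(b)), g(s(s(b)), b))), g(g(s(s(s(s(b)))), b), b))   [R1 at 1.2.1.1]
2. g(g(s(s(s(s(b)))), g(s(s(b)), g(s(s(b)), b))), g(g(s(s(s(s(b)))), b), b))  →  g(g(s(s(s(s(b)))), g(s(s(b)), b)), g(g(s(s(s(s(b)))), b), b))   [R1 at 1.2.2]
3. g(g(s(s(s(s(b)))), g(s(s(b)), b)), g(g(s(s(s(s(b)))), b), b))  →  g(g(s(s(s(s(b)))), b), g(g(s(s(s(s(b)))), b), b))   [R1 at 1.2]
4. g(g(s(s(s(s(b)))), b), g(g(s(s(s(s(b)))), b), b))  →  g(s(s(b)), g(g(s(s(s(s(b)))), b), b))   [R1 at 1]
5. g(s(s(b)), g(g(s(s(s(s(b)))), b), b))  →  g(s(s(b)), g(s(s(b)), b))   [R1 at 2.1]
6. g(s(s(b)), g(s(s(b)), b))  →  g(s(s(b)), b)   [R1 at 2]
7. g(s(s(b)), b)  →  b   [R1 at ε]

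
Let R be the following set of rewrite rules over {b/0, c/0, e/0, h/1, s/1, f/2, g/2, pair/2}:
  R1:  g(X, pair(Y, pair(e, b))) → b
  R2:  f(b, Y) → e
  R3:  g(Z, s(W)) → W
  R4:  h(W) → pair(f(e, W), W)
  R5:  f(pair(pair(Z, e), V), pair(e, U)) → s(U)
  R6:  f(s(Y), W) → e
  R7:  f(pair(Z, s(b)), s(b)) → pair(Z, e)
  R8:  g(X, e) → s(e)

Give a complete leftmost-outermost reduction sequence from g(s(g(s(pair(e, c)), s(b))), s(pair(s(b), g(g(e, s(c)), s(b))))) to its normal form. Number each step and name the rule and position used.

pair(s(b), b)

1. g(s(g(s(pair(e, c)), s(b))), s(pair(s(b), g(g(e, s(c)), s(b)))))  →  pair(s(b), g(g(e, s(c)), s(b)))   [R3 at ε]
2. pair(s(b), g(g(e, s(c)), s(b)))  →  pair(s(b), b)   [R3 at 2]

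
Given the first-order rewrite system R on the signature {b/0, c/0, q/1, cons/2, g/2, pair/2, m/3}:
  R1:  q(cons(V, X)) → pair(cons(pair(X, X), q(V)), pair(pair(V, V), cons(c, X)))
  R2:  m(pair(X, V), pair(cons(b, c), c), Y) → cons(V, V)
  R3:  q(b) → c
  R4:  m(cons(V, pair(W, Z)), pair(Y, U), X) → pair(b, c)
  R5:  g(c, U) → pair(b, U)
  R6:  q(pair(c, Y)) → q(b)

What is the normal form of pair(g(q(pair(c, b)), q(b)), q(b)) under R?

1. pair(g(q(pair(c, b)), q(b)), q(b))  →  pair(g(q(b), q(b)), q(b))   [R6 at 1.1]
2. pair(g(q(b), q(b)), q(b))  →  pair(g(c, q(b)), q(b))   [R3 at 1.1]
3. pair(g(c, q(b)), q(b))  →  pair(pair(b, q(b)), q(b))   [R5 at 1]
4. pair(pair(b, q(b)), q(b))  →  pair(pair(b, c), q(b))   [R3 at 1.2]
5. pair(pair(b, c), q(b))  →  pair(pair(b, c), c)   [R3 at 2]

pair(pair(b, c), c)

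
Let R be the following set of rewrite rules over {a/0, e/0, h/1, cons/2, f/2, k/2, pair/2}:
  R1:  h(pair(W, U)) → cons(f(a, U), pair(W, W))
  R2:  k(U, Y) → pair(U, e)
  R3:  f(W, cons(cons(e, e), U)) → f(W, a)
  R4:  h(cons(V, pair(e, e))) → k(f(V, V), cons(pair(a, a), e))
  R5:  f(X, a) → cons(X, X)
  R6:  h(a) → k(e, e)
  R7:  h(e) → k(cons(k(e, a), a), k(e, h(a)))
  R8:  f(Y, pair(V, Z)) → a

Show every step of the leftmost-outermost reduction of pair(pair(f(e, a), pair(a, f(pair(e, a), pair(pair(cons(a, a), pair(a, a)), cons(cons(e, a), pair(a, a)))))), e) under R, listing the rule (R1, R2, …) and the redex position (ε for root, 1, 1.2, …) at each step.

1. pair(pair(f(e, a), pair(a, f(pair(e, a), pair(pair(cons(a, a), pair(a, a)), cons(cons(e, a), pair(a, a)))))), e)  →  pair(pair(cons(e, e), pair(a, f(pair(e, a), pair(pair(cons(a, a), pair(a, a)), cons(cons(e, a), pair(a, a)))))), e)   [R5 at 1.1]
2. pair(pair(cons(e, e), pair(a, f(pair(e, a), pair(pair(cons(a, a), pair(a, a)), cons(cons(e, a), pair(a, a)))))), e)  →  pair(pair(cons(e, e), pair(a, a)), e)   [R8 at 1.2.2]

pair(pair(cons(e, e), pair(a, a)), e)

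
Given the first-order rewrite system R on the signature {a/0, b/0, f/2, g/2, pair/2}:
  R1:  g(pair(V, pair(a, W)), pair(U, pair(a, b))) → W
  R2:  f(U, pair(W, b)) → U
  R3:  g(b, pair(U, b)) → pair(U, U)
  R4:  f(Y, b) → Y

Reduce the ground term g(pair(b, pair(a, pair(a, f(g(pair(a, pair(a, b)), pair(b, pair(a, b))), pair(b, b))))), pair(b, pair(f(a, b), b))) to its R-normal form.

pair(a, b)

1. g(pair(b, pair(a, pair(a, f(g(pair(a, pair(a, b)), pair(b, pair(a, b))), pair(b, b))))), pair(b, pair(f(a, b), b)))  →  g(pair(b, pair(a, pair(a, g(pair(a, pair(a, b)), pair(b, pair(a, b)))))), pair(b, pair(f(a, b), b)))   [R2 at 1.2.2.2]
2. g(pair(b, pair(a, pair(a, g(pair(a, pair(a, b)), pair(b, pair(a, b)))))), pair(b, pair(f(a, b), b)))  →  g(pair(b, pair(a, pair(a, b))), pair(b, pair(f(a, b), b)))   [R1 at 1.2.2.2]
3. g(pair(b, pair(a, pair(a, b))), pair(b, pair(f(a, b), b)))  →  g(pair(b, pair(a, pair(a, b))), pair(b, pair(a, b)))   [R4 at 2.2.1]
4. g(pair(b, pair(a, pair(a, b))), pair(b, pair(a, b)))  →  pair(a, b)   [R1 at ε]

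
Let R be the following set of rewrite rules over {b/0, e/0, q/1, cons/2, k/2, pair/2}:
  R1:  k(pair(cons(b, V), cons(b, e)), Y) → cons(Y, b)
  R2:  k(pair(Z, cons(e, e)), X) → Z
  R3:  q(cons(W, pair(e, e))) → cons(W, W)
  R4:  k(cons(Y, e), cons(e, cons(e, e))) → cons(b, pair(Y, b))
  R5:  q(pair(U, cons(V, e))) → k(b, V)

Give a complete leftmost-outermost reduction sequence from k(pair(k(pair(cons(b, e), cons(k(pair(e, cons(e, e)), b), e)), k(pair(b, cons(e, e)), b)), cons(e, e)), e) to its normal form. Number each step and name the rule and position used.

cons(b, e)

1. k(pair(k(pair(cons(b, e), cons(k(pair(e, cons(e, e)), b), e)), k(pair(b, cons(e, e)), b)), cons(e, e)), e)  →  k(pair(cons(b, e), cons(k(pair(e, cons(e, e)), b), e)), k(pair(b, cons(e, e)), b))   [R2 at ε]
2. k(pair(cons(b, e), cons(k(pair(e, cons(e, e)), b), e)), k(pair(b, cons(e, e)), b))  →  k(pair(cons(b, e), cons(e, e)), k(pair(b, cons(e, e)), b))   [R2 at 1.2.1]
3. k(pair(cons(b, e), cons(e, e)), k(pair(b, cons(e, e)), b))  →  cons(b, e)   [R2 at ε]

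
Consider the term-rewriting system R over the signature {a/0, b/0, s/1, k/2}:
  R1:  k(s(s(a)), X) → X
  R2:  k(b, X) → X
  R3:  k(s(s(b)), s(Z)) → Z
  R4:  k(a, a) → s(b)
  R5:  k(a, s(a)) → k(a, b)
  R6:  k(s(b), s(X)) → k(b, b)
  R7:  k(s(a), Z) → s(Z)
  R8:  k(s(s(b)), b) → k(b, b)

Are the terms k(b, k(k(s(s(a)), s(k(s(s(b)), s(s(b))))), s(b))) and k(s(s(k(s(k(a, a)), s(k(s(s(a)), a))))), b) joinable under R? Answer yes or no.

yes — NF(t₁) = b, NF(t₂) = b

Reduce t₁ = k(b, k(k(s(s(a)), s(k(s(s(b)), s(s(b))))), s(b))):
1. k(b, k(k(s(s(a)), s(k(s(s(b)), s(s(b))))), s(b)))  →  k(k(s(s(a)), s(k(s(s(b)), s(s(b))))), s(b))   [R2 at ε]
2. k(k(s(s(a)), s(k(s(s(b)), s(s(b))))), s(b))  →  k(s(k(s(s(b)), s(s(b)))), s(b))   [R1 at 1]
3. k(s(k(s(s(b)), s(s(b)))), s(b))  →  k(s(s(b)), s(b))   [R3 at 1.1]
4. k(s(s(b)), s(b))  →  b   [R3 at ε]

Reduce t₂ = k(s(s(k(s(k(a, a)), s(k(s(s(a)), a))))), b):
1. k(s(s(k(s(k(a, a)), s(k(s(s(a)), a))))), b)  →  k(s(s(k(s(s(b)), s(k(s(s(a)), a))))), b)   [R4 at 1.1.1.1.1]
2. k(s(s(k(s(s(b)), s(k(s(s(a)), a))))), b)  →  k(s(s(k(s(s(a)), a))), b)   [R3 at 1.1.1]
3. k(s(s(k(s(s(a)), a))), b)  →  k(s(s(a)), b)   [R1 at 1.1.1]
4. k(s(s(a)), b)  →  b   [R1 at ε]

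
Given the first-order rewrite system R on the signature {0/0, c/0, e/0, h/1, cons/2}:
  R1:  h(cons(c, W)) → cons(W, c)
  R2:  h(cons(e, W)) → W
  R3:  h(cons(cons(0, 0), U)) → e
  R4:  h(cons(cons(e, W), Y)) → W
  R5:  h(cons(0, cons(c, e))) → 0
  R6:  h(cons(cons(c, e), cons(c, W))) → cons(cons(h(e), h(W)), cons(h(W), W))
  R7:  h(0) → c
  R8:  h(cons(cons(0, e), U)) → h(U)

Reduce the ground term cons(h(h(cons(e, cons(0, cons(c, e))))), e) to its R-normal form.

1. cons(h(h(cons(e, cons(0, cons(c, e))))), e)  →  cons(h(cons(0, cons(c, e))), e)   [R2 at 1.1]
2. cons(h(cons(0, cons(c, e))), e)  →  cons(0, e)   [R5 at 1]

cons(0, e)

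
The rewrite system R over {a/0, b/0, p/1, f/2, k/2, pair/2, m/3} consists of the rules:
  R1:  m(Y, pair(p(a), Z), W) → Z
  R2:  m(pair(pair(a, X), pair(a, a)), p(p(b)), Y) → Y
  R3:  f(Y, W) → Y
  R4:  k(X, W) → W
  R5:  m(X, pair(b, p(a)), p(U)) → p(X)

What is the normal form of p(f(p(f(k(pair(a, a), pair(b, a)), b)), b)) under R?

1. p(f(p(f(k(pair(a, a), pair(b, a)), b)), b))  →  p(p(f(k(pair(a, a), pair(b, a)), b)))   [R3 at 1]
2. p(p(f(k(pair(a, a), pair(b, a)), b)))  →  p(p(k(pair(a, a), pair(b, a))))   [R3 at 1.1]
3. p(p(k(pair(a, a), pair(b, a))))  →  p(p(pair(b, a)))   [R4 at 1.1]

p(p(pair(b, a)))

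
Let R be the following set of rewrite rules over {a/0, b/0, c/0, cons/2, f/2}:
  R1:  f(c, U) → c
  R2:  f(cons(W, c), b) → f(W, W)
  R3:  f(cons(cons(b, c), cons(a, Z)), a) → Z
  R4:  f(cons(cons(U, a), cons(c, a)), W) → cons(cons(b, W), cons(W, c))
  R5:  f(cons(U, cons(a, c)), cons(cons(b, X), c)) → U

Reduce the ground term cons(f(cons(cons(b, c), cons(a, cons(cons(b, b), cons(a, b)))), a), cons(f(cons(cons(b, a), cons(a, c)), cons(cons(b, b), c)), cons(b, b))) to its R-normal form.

cons(cons(cons(b, b), cons(a, b)), cons(cons(b, a), cons(b, b)))

1. cons(f(cons(cons(b, c), cons(a, cons(cons(b, b), cons(a, b)))), a), cons(f(cons(cons(b, a), cons(a, c)), cons(cons(b, b), c)), cons(b, b)))  →  cons(cons(cons(b, b), cons(a, b)), cons(f(cons(cons(b, a), cons(a, c)), cons(cons(b, b), c)), cons(b, b)))   [R3 at 1]
2. cons(cons(cons(b, b), cons(a, b)), cons(f(cons(cons(b, a), cons(a, c)), cons(cons(b, b), c)), cons(b, b)))  →  cons(cons(cons(b, b), cons(a, b)), cons(cons(b, a), cons(b, b)))   [R5 at 2.1]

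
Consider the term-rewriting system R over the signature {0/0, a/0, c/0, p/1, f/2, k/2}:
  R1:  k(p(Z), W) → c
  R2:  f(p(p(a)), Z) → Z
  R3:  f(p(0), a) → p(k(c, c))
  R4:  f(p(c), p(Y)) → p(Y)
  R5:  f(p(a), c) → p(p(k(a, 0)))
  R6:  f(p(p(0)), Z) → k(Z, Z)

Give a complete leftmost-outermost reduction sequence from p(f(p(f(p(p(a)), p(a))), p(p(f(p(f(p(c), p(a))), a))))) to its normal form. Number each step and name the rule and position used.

p(p(p(a)))

1. p(f(p(f(p(p(a)), p(a))), p(p(f(p(f(p(c), p(a))), a)))))  →  p(f(p(p(a)), p(p(f(p(f(p(c), p(a))), a)))))   [R2 at 1.1.1]
2. p(f(p(p(a)), p(p(f(p(f(p(c), p(a))), a)))))  →  p(p(p(f(p(f(p(c), p(a))), a))))   [R2 at 1]
3. p(p(p(f(p(f(p(c), p(a))), a))))  →  p(p(p(f(p(p(a)), a))))   [R4 at 1.1.1.1.1]
4. p(p(p(f(p(p(a)), a))))  →  p(p(p(a)))   [R2 at 1.1.1]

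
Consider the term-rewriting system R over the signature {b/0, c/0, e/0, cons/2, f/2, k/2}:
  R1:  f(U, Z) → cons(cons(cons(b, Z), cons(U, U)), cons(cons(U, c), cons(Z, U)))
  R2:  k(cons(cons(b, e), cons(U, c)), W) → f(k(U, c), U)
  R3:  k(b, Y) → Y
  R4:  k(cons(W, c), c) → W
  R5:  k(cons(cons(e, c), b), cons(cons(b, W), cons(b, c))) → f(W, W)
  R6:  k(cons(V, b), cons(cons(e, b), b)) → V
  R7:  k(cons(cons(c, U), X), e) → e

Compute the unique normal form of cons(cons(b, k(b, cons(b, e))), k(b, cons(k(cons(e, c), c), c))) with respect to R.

1. cons(cons(b, k(b, cons(b, e))), k(b, cons(k(cons(e, c), c), c)))  →  cons(cons(b, cons(b, e)), k(b, cons(k(cons(e, c), c), c)))   [R3 at 1.2]
2. cons(cons(b, cons(b, e)), k(b, cons(k(cons(e, c), c), c)))  →  cons(cons(b, cons(b, e)), cons(k(cons(e, c), c), c))   [R3 at 2]
3. cons(cons(b, cons(b, e)), cons(k(cons(e, c), c), c))  →  cons(cons(b, cons(b, e)), cons(e, c))   [R4 at 2.1]

cons(cons(b, cons(b, e)), cons(e, c))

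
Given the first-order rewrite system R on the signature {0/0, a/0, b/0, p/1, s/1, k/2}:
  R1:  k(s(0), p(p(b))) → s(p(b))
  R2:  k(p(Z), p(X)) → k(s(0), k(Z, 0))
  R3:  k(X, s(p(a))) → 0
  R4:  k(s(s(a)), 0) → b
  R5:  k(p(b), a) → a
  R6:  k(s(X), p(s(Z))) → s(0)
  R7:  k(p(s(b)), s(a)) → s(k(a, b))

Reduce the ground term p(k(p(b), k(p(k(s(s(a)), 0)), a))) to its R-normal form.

p(a)

1. p(k(p(b), k(p(k(s(s(a)), 0)), a)))  →  p(k(p(b), k(p(b), a)))   [R4 at 1.2.1.1]
2. p(k(p(b), k(p(b), a)))  →  p(k(p(b), a))   [R5 at 1.2]
3. p(k(p(b), a))  →  p(a)   [R5 at 1]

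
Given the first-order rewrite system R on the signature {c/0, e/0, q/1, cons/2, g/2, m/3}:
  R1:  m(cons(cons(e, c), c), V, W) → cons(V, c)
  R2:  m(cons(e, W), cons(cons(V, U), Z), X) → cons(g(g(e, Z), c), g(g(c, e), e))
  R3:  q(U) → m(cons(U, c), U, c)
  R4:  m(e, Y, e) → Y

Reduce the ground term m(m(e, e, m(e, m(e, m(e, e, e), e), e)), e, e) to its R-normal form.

1. m(m(e, e, m(e, m(e, m(e, e, e), e), e)), e, e)  →  m(m(e, e, m(e, m(e, e, e), e)), e, e)   [R4 at 1.3]
2. m(m(e, e, m(e, m(e, e, e), e)), e, e)  →  m(m(e, e, m(e, e, e)), e, e)   [R4 at 1.3]
3. m(m(e, e, m(e, e, e)), e, e)  →  m(m(e, e, e), e, e)   [R4 at 1.3]
4. m(m(e, e, e), e, e)  →  m(e, e, e)   [R4 at 1]
5. m(e, e, e)  →  e   [R4 at ε]

e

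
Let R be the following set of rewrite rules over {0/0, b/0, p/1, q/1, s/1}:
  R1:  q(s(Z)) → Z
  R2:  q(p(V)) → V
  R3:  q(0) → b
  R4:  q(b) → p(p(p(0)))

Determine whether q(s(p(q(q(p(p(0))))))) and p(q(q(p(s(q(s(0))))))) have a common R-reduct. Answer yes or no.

yes — NF(t₁) = p(0), NF(t₂) = p(0)

Reduce t₁ = q(s(p(q(q(p(p(0))))))):
1. q(s(p(q(q(p(p(0)))))))  →  p(q(q(p(p(0)))))   [R1 at ε]
2. p(q(q(p(p(0)))))  →  p(q(p(0)))   [R2 at 1.1]
3. p(q(p(0)))  →  p(0)   [R2 at 1]

Reduce t₂ = p(q(q(p(s(q(s(0))))))):
1. p(q(q(p(s(q(s(0)))))))  →  p(q(s(q(s(0)))))   [R2 at 1.1]
2. p(q(s(q(s(0)))))  →  p(q(s(0)))   [R1 at 1]
3. p(q(s(0)))  →  p(0)   [R1 at 1]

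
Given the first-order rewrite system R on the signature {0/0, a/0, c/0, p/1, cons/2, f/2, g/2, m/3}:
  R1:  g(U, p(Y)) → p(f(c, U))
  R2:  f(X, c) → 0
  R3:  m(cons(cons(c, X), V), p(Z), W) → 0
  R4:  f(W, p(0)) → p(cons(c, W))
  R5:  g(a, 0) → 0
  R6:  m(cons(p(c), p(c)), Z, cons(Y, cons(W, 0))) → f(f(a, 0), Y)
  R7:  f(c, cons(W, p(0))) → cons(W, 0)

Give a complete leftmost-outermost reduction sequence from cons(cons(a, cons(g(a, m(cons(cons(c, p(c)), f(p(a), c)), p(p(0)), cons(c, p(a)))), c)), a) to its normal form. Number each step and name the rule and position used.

1. cons(cons(a, cons(g(a, m(cons(cons(c, p(c)), f(p(a), c)), p(p(0)), cons(c, p(a)))), c)), a)  →  cons(cons(a, cons(g(a, 0), c)), a)   [R3 at 1.2.1.2]
2. cons(cons(a, cons(g(a, 0), c)), a)  →  cons(cons(a, cons(0, c)), a)   [R5 at 1.2.1]

cons(cons(a, cons(0, c)), a)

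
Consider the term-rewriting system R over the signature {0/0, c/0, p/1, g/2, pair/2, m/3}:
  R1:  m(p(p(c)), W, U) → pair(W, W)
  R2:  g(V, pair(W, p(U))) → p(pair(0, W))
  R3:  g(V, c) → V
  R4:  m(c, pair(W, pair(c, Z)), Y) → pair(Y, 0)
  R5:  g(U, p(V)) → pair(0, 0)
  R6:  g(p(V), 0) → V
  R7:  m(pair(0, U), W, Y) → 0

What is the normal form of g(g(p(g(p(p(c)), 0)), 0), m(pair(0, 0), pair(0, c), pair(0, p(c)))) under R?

c

1. g(g(p(g(p(p(c)), 0)), 0), m(pair(0, 0), pair(0, c), pair(0, p(c))))  →  g(g(p(p(c)), 0), m(pair(0, 0), pair(0, c), pair(0, p(c))))   [R6 at 1]
2. g(g(p(p(c)), 0), m(pair(0, 0), pair(0, c), pair(0, p(c))))  →  g(p(c), m(pair(0, 0), pair(0, c), pair(0, p(c))))   [R6 at 1]
3. g(p(c), m(pair(0, 0), pair(0, c), pair(0, p(c))))  →  g(p(c), 0)   [R7 at 2]
4. g(p(c), 0)  →  c   [R6 at ε]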